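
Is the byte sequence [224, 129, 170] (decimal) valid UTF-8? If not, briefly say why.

Leading byte 0xE0 = 11100000 → 3-byte form.
Continuation bytes all match 10xxxxxx. Payload decodes to 0x6A.
But 0x6A < 0x800, the minimum for a 3-byte sequence — this is an overlong encoding.

invalid (overlong encoding)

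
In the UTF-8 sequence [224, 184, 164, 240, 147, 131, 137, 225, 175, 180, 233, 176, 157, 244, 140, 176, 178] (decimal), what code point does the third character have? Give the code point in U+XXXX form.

Offset 0: leading byte 0xE0 = 11100000 → 3-byte char #1 = E0 B8 A4.
Offset 3: leading byte 0xF0 = 11110000 → 4-byte char #2 = F0 93 83 89.
Offset 7: leading byte 0xE1 = 11100001 → 3-byte char #3 = E1 AF B4.
Leading byte 0xE1 = 11100001 matches 1110xxxx → 3-byte sequence.
Byte 1: 0xE1 = 11100001, payload 0001 (4 bits).
Byte 2: 0xAF = 10101111 (10xxxxxx ✓), payload 101111.
Byte 3: 0xB4 = 10110100 (10xxxxxx ✓), payload 110100.
Concatenate: 0001101111110100 = 0x1BF4 (16 bits → U+1BF4).

U+1BF4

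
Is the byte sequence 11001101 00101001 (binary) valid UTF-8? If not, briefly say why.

Leading byte 0xCD = 11001101 → 2-byte form.
Byte 2 is 0x29 = 00101001, which is not 10xxxxxx — expected a continuation byte.

invalid (non-continuation byte where continuation expected)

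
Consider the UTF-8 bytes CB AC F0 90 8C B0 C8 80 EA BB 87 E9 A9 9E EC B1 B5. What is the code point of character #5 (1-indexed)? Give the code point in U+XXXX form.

U+9A5E

Offset 0: leading byte 0xCB = 11001011 → 2-byte char #1 = CB AC.
Offset 2: leading byte 0xF0 = 11110000 → 4-byte char #2 = F0 90 8C B0.
Offset 6: leading byte 0xC8 = 11001000 → 2-byte char #3 = C8 80.
Offset 8: leading byte 0xEA = 11101010 → 3-byte char #4 = EA BB 87.
Offset 11: leading byte 0xE9 = 11101001 → 3-byte char #5 = E9 A9 9E.
Leading byte 0xE9 = 11101001 matches 1110xxxx → 3-byte sequence.
Byte 1: 0xE9 = 11101001, payload 1001 (4 bits).
Byte 2: 0xA9 = 10101001 (10xxxxxx ✓), payload 101001.
Byte 3: 0x9E = 10011110 (10xxxxxx ✓), payload 011110.
Concatenate: 1001101001011110 = 0x9A5E (16 bits → U+9A5E).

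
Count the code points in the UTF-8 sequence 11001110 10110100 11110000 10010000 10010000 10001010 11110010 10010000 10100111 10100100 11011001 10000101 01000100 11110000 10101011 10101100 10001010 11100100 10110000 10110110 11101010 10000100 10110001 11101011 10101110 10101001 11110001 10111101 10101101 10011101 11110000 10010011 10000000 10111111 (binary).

11

Byte at offset 0: 0xCE = 11001110 → 2-byte char (#1). Advance 2.
Byte at offset 2: 0xF0 = 11110000 → 4-byte char (#2). Advance 4.
Byte at offset 6: 0xF2 = 11110010 → 4-byte char (#3). Advance 4.
Byte at offset 10: 0xD9 = 11011001 → 2-byte char (#4). Advance 2.
Byte at offset 12: 0x44 = 01000100 → 1-byte char (#5). Advance 1.
Byte at offset 13: 0xF0 = 11110000 → 4-byte char (#6). Advance 4.
Byte at offset 17: 0xE4 = 11100100 → 3-byte char (#7). Advance 3.
Byte at offset 20: 0xEA = 11101010 → 3-byte char (#8). Advance 3.
Byte at offset 23: 0xEB = 11101011 → 3-byte char (#9). Advance 3.
Byte at offset 26: 0xF1 = 11110001 → 4-byte char (#10). Advance 4.
Byte at offset 30: 0xF0 = 11110000 → 4-byte char (#11). Advance 4.
Reached end at offset 34 after 11 code points.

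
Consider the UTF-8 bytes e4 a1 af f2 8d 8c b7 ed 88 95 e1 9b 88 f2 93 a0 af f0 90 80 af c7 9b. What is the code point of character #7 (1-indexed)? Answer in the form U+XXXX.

U+01DB

Offset 0: leading byte 0xE4 = 11100100 → 3-byte char #1 = E4 A1 AF.
Offset 3: leading byte 0xF2 = 11110010 → 4-byte char #2 = F2 8D 8C B7.
Offset 7: leading byte 0xED = 11101101 → 3-byte char #3 = ED 88 95.
Offset 10: leading byte 0xE1 = 11100001 → 3-byte char #4 = E1 9B 88.
Offset 13: leading byte 0xF2 = 11110010 → 4-byte char #5 = F2 93 A0 AF.
Offset 17: leading byte 0xF0 = 11110000 → 4-byte char #6 = F0 90 80 AF.
Offset 21: leading byte 0xC7 = 11000111 → 2-byte char #7 = C7 9B.
Leading byte 0xC7 = 11000111 matches 110xxxxx → 2-byte sequence.
Byte 1: 0xC7 = 11000111, payload 00111 (5 bits).
Byte 2: 0x9B = 10011011 (10xxxxxx ✓), payload 011011.
Concatenate: 00111011011 = 0x1DB (11 bits → U+01DB).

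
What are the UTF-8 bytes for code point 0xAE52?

EA B9 92

U+AE52 = 0xAE52 = 44626 decimal. In range U+0800–U+FFFF → 3-byte form: 1110xxxx 10xxxxxx 10xxxxxx.
Binary (16 bits): 1010111001010010.
Split 4+6+6: 1010 | 111001 | 010010.
Byte 1: 11101010 = 0xEA.
Byte 2: 10111001 = 0xB9.
Byte 3: 10010010 = 0x92.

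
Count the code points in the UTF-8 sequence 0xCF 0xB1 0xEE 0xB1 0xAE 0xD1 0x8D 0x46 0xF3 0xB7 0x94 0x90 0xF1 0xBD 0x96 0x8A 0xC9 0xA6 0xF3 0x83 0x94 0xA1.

8

Byte at offset 0: 0xCF = 11001111 → 2-byte char (#1). Advance 2.
Byte at offset 2: 0xEE = 11101110 → 3-byte char (#2). Advance 3.
Byte at offset 5: 0xD1 = 11010001 → 2-byte char (#3). Advance 2.
Byte at offset 7: 0x46 = 01000110 → 1-byte char (#4). Advance 1.
Byte at offset 8: 0xF3 = 11110011 → 4-byte char (#5). Advance 4.
Byte at offset 12: 0xF1 = 11110001 → 4-byte char (#6). Advance 4.
Byte at offset 16: 0xC9 = 11001001 → 2-byte char (#7). Advance 2.
Byte at offset 18: 0xF3 = 11110011 → 4-byte char (#8). Advance 4.
Reached end at offset 22 after 8 code points.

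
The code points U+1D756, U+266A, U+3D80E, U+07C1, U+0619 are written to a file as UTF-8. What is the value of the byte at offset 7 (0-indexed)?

0xF0

U+1D756 → 4-byte form F0 9D 9D 96 at offsets 0–3.
U+266A → 3-byte form E2 99 AA at offsets 4–6.
U+3D80E → 4-byte form F0 BD A0 8E at offsets 7–10.
Offset 7 falls in char 3's range; it's byte 1 of F0 BD A0 8E = 0xF0.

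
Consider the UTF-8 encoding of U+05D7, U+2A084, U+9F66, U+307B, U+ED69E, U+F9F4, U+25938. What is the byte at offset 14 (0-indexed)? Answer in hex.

U+05D7 → 2-byte form D7 97 at offsets 0–1.
U+2A084 → 4-byte form F0 AA 82 84 at offsets 2–5.
U+9F66 → 3-byte form E9 BD A6 at offsets 6–8.
U+307B → 3-byte form E3 81 BB at offsets 9–11.
U+ED69E → 4-byte form F3 AD 9A 9E at offsets 12–15.
Offset 14 falls in char 5's range; it's byte 3 of F3 AD 9A 9E = 0x9A.

0x9A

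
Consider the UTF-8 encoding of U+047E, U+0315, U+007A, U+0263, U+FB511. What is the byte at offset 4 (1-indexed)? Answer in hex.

1-indexed offset 4 is 0-indexed offset 3.
U+047E → 2-byte form D1 BE at offsets 0–1.
U+0315 → 2-byte form CC 95 at offsets 2–3.
Offset 3 falls in char 2's range; it's byte 2 of CC 95 = 0x95.

0x95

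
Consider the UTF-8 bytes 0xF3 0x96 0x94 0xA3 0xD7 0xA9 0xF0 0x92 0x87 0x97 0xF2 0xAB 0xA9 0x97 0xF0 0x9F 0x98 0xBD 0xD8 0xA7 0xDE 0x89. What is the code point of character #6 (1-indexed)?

Offset 0: leading byte 0xF3 = 11110011 → 4-byte char #1 = F3 96 94 A3.
Offset 4: leading byte 0xD7 = 11010111 → 2-byte char #2 = D7 A9.
Offset 6: leading byte 0xF0 = 11110000 → 4-byte char #3 = F0 92 87 97.
Offset 10: leading byte 0xF2 = 11110010 → 4-byte char #4 = F2 AB A9 97.
Offset 14: leading byte 0xF0 = 11110000 → 4-byte char #5 = F0 9F 98 BD.
Offset 18: leading byte 0xD8 = 11011000 → 2-byte char #6 = D8 A7.
Leading byte 0xD8 = 11011000 matches 110xxxxx → 2-byte sequence.
Byte 1: 0xD8 = 11011000, payload 11000 (5 bits).
Byte 2: 0xA7 = 10100111 (10xxxxxx ✓), payload 100111.
Concatenate: 11000100111 = 0x627 (11 bits → U+0627).

U+0627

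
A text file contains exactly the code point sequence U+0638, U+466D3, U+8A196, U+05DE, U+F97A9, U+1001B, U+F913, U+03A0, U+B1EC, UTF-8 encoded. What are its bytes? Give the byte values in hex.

D8 B8 F1 86 9B 93 F2 8A 86 96 D7 9E F3 B9 9E A9 F0 90 80 9B EF A4 93 CE A0 EB 87 AC

U+0638: 2-byte form → D8 B8.
U+466D3: 4-byte form → F1 86 9B 93.
U+8A196: 4-byte form → F2 8A 86 96.
U+05DE: 2-byte form → D7 9E.
U+F97A9: 4-byte form → F3 B9 9E A9.
U+1001B: 4-byte form → F0 90 80 9B.
U+F913: 3-byte form → EF A4 93.
U+03A0: 2-byte form → CE A0.
U+B1EC: 3-byte form → EB 87 AC.
Concatenated (28 bytes): D8 B8 F1 86 9B 93 F2 8A 86 96 D7 9E F3 B9 9E A9 F0 90 80 9B EF A4 93 CE A0 EB 87 AC.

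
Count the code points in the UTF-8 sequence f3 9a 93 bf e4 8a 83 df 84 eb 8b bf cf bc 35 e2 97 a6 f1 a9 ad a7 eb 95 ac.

Byte at offset 0: 0xF3 = 11110011 → 4-byte char (#1). Advance 4.
Byte at offset 4: 0xE4 = 11100100 → 3-byte char (#2). Advance 3.
Byte at offset 7: 0xDF = 11011111 → 2-byte char (#3). Advance 2.
Byte at offset 9: 0xEB = 11101011 → 3-byte char (#4). Advance 3.
Byte at offset 12: 0xCF = 11001111 → 2-byte char (#5). Advance 2.
Byte at offset 14: 0x35 = 00110101 → 1-byte char (#6). Advance 1.
Byte at offset 15: 0xE2 = 11100010 → 3-byte char (#7). Advance 3.
Byte at offset 18: 0xF1 = 11110001 → 4-byte char (#8). Advance 4.
Byte at offset 22: 0xEB = 11101011 → 3-byte char (#9). Advance 3.
Reached end at offset 25 after 9 code points.

9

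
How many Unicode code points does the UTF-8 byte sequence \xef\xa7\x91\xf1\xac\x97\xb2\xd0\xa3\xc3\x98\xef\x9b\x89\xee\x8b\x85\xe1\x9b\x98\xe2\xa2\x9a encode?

8

Byte at offset 0: 0xEF = 11101111 → 3-byte char (#1). Advance 3.
Byte at offset 3: 0xF1 = 11110001 → 4-byte char (#2). Advance 4.
Byte at offset 7: 0xD0 = 11010000 → 2-byte char (#3). Advance 2.
Byte at offset 9: 0xC3 = 11000011 → 2-byte char (#4). Advance 2.
Byte at offset 11: 0xEF = 11101111 → 3-byte char (#5). Advance 3.
Byte at offset 14: 0xEE = 11101110 → 3-byte char (#6). Advance 3.
Byte at offset 17: 0xE1 = 11100001 → 3-byte char (#7). Advance 3.
Byte at offset 20: 0xE2 = 11100010 → 3-byte char (#8). Advance 3.
Reached end at offset 23 after 8 code points.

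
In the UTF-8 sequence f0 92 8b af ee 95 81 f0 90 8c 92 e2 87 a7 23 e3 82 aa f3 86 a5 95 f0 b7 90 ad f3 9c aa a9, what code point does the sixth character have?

U+30AA

Offset 0: leading byte 0xF0 = 11110000 → 4-byte char #1 = F0 92 8B AF.
Offset 4: leading byte 0xEE = 11101110 → 3-byte char #2 = EE 95 81.
Offset 7: leading byte 0xF0 = 11110000 → 4-byte char #3 = F0 90 8C 92.
Offset 11: leading byte 0xE2 = 11100010 → 3-byte char #4 = E2 87 A7.
Offset 14: leading byte 0x23 = 00100011 → 1-byte char #5 = 23.
Offset 15: leading byte 0xE3 = 11100011 → 3-byte char #6 = E3 82 AA.
Leading byte 0xE3 = 11100011 matches 1110xxxx → 3-byte sequence.
Byte 1: 0xE3 = 11100011, payload 0011 (4 bits).
Byte 2: 0x82 = 10000010 (10xxxxxx ✓), payload 000010.
Byte 3: 0xAA = 10101010 (10xxxxxx ✓), payload 101010.
Concatenate: 0011000010101010 = 0x30AA (16 bits → U+30AA).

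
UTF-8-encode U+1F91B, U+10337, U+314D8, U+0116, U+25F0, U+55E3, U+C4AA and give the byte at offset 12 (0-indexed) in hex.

0xC4

U+1F91B → 4-byte form F0 9F A4 9B at offsets 0–3.
U+10337 → 4-byte form F0 90 8C B7 at offsets 4–7.
U+314D8 → 4-byte form F0 B1 93 98 at offsets 8–11.
U+0116 → 2-byte form C4 96 at offsets 12–13.
Offset 12 falls in char 4's range; it's byte 1 of C4 96 = 0xC4.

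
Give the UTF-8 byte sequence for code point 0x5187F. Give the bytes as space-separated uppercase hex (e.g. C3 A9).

U+5187F = 0x5187F = 333951 decimal. In range U+10000–U+10FFFF → 4-byte form: 11110xxx 10xxxxxx 10xxxxxx 10xxxxxx.
Binary (21 bits): 001010001100001111111.
Split 3+6+6+6: 001 | 010001 | 100001 | 111111.
Byte 1: 11110001 = 0xF1.
Byte 2: 10010001 = 0x91.
Byte 3: 10100001 = 0xA1.
Byte 4: 10111111 = 0xBF.

F1 91 A1 BF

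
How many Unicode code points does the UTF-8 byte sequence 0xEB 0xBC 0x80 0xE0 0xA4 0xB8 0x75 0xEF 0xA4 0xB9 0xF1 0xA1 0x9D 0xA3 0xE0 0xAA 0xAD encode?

Byte at offset 0: 0xEB = 11101011 → 3-byte char (#1). Advance 3.
Byte at offset 3: 0xE0 = 11100000 → 3-byte char (#2). Advance 3.
Byte at offset 6: 0x75 = 01110101 → 1-byte char (#3). Advance 1.
Byte at offset 7: 0xEF = 11101111 → 3-byte char (#4). Advance 3.
Byte at offset 10: 0xF1 = 11110001 → 4-byte char (#5). Advance 4.
Byte at offset 14: 0xE0 = 11100000 → 3-byte char (#6). Advance 3.
Reached end at offset 17 after 6 code points.

6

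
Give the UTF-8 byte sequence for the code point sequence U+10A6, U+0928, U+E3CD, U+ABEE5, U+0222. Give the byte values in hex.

U+10A6: 3-byte form → E1 82 A6.
U+0928: 3-byte form → E0 A4 A8.
U+E3CD: 3-byte form → EE 8F 8D.
U+ABEE5: 4-byte form → F2 AB BB A5.
U+0222: 2-byte form → C8 A2.
Concatenated (15 bytes): E1 82 A6 E0 A4 A8 EE 8F 8D F2 AB BB A5 C8 A2.

E1 82 A6 E0 A4 A8 EE 8F 8D F2 AB BB A5 C8 A2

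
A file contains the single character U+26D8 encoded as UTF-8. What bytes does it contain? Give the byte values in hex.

U+26D8 = 0x26D8 = 9944 decimal. In range U+0800–U+FFFF → 3-byte form: 1110xxxx 10xxxxxx 10xxxxxx.
Binary (16 bits): 0010011011011000.
Split 4+6+6: 0010 | 011011 | 011000.
Byte 1: 11100010 = 0xE2.
Byte 2: 10011011 = 0x9B.
Byte 3: 10011000 = 0x98.

E2 9B 98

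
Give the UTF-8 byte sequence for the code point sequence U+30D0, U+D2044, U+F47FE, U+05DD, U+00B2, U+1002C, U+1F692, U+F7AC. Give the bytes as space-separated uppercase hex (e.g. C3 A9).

E3 83 90 F3 92 81 84 F3 B4 9F BE D7 9D C2 B2 F0 90 80 AC F0 9F 9A 92 EF 9E AC

U+30D0: 3-byte form → E3 83 90.
U+D2044: 4-byte form → F3 92 81 84.
U+F47FE: 4-byte form → F3 B4 9F BE.
U+05DD: 2-byte form → D7 9D.
U+00B2: 2-byte form → C2 B2.
U+1002C: 4-byte form → F0 90 80 AC.
U+1F692: 4-byte form → F0 9F 9A 92.
U+F7AC: 3-byte form → EF 9E AC.
Concatenated (26 bytes): E3 83 90 F3 92 81 84 F3 B4 9F BE D7 9D C2 B2 F0 90 80 AC F0 9F 9A 92 EF 9E AC.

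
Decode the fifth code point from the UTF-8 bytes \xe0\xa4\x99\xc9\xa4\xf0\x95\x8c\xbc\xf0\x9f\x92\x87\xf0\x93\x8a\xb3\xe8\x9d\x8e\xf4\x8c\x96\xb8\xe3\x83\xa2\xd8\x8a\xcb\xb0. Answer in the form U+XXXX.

Offset 0: leading byte 0xE0 = 11100000 → 3-byte char #1 = E0 A4 99.
Offset 3: leading byte 0xC9 = 11001001 → 2-byte char #2 = C9 A4.
Offset 5: leading byte 0xF0 = 11110000 → 4-byte char #3 = F0 95 8C BC.
Offset 9: leading byte 0xF0 = 11110000 → 4-byte char #4 = F0 9F 92 87.
Offset 13: leading byte 0xF0 = 11110000 → 4-byte char #5 = F0 93 8A B3.
Leading byte 0xF0 = 11110000 matches 11110xxx → 4-byte sequence.
Byte 1: 0xF0 = 11110000, payload 000 (3 bits).
Byte 2: 0x93 = 10010011 (10xxxxxx ✓), payload 010011.
Byte 3: 0x8A = 10001010 (10xxxxxx ✓), payload 001010.
Byte 4: 0xB3 = 10110011 (10xxxxxx ✓), payload 110011.
Concatenate: 000010011001010110011 = 0x132B3 (21 bits → U+132B3).

U+132B3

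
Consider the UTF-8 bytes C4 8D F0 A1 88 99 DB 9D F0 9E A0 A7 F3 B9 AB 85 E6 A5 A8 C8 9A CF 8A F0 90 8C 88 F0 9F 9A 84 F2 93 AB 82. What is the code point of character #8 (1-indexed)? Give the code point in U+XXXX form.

Offset 0: leading byte 0xC4 = 11000100 → 2-byte char #1 = C4 8D.
Offset 2: leading byte 0xF0 = 11110000 → 4-byte char #2 = F0 A1 88 99.
Offset 6: leading byte 0xDB = 11011011 → 2-byte char #3 = DB 9D.
Offset 8: leading byte 0xF0 = 11110000 → 4-byte char #4 = F0 9E A0 A7.
Offset 12: leading byte 0xF3 = 11110011 → 4-byte char #5 = F3 B9 AB 85.
Offset 16: leading byte 0xE6 = 11100110 → 3-byte char #6 = E6 A5 A8.
Offset 19: leading byte 0xC8 = 11001000 → 2-byte char #7 = C8 9A.
Offset 21: leading byte 0xCF = 11001111 → 2-byte char #8 = CF 8A.
Leading byte 0xCF = 11001111 matches 110xxxxx → 2-byte sequence.
Byte 1: 0xCF = 11001111, payload 01111 (5 bits).
Byte 2: 0x8A = 10001010 (10xxxxxx ✓), payload 001010.
Concatenate: 01111001010 = 0x3CA (11 bits → U+03CA).

U+03CA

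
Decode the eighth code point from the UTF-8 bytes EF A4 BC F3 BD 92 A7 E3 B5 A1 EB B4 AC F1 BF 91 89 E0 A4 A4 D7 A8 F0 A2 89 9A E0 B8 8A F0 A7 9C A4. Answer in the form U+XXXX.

U+2225A

Offset 0: leading byte 0xEF = 11101111 → 3-byte char #1 = EF A4 BC.
Offset 3: leading byte 0xF3 = 11110011 → 4-byte char #2 = F3 BD 92 A7.
Offset 7: leading byte 0xE3 = 11100011 → 3-byte char #3 = E3 B5 A1.
Offset 10: leading byte 0xEB = 11101011 → 3-byte char #4 = EB B4 AC.
Offset 13: leading byte 0xF1 = 11110001 → 4-byte char #5 = F1 BF 91 89.
Offset 17: leading byte 0xE0 = 11100000 → 3-byte char #6 = E0 A4 A4.
Offset 20: leading byte 0xD7 = 11010111 → 2-byte char #7 = D7 A8.
Offset 22: leading byte 0xF0 = 11110000 → 4-byte char #8 = F0 A2 89 9A.
Leading byte 0xF0 = 11110000 matches 11110xxx → 4-byte sequence.
Byte 1: 0xF0 = 11110000, payload 000 (3 bits).
Byte 2: 0xA2 = 10100010 (10xxxxxx ✓), payload 100010.
Byte 3: 0x89 = 10001001 (10xxxxxx ✓), payload 001001.
Byte 4: 0x9A = 10011010 (10xxxxxx ✓), payload 011010.
Concatenate: 000100010001001011010 = 0x2225A (21 bits → U+2225A).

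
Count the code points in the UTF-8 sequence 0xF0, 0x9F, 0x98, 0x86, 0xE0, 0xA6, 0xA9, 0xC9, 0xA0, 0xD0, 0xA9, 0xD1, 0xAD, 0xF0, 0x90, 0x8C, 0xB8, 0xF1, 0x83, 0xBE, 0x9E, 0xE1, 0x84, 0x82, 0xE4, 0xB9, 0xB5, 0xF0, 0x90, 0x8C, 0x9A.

10

Byte at offset 0: 0xF0 = 11110000 → 4-byte char (#1). Advance 4.
Byte at offset 4: 0xE0 = 11100000 → 3-byte char (#2). Advance 3.
Byte at offset 7: 0xC9 = 11001001 → 2-byte char (#3). Advance 2.
Byte at offset 9: 0xD0 = 11010000 → 2-byte char (#4). Advance 2.
Byte at offset 11: 0xD1 = 11010001 → 2-byte char (#5). Advance 2.
Byte at offset 13: 0xF0 = 11110000 → 4-byte char (#6). Advance 4.
Byte at offset 17: 0xF1 = 11110001 → 4-byte char (#7). Advance 4.
Byte at offset 21: 0xE1 = 11100001 → 3-byte char (#8). Advance 3.
Byte at offset 24: 0xE4 = 11100100 → 3-byte char (#9). Advance 3.
Byte at offset 27: 0xF0 = 11110000 → 4-byte char (#10). Advance 4.
Reached end at offset 31 after 10 code points.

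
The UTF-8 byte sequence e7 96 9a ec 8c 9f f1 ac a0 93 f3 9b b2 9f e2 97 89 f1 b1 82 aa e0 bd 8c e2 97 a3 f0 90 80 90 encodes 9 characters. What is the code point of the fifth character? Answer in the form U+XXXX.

Offset 0: leading byte 0xE7 = 11100111 → 3-byte char #1 = E7 96 9A.
Offset 3: leading byte 0xEC = 11101100 → 3-byte char #2 = EC 8C 9F.
Offset 6: leading byte 0xF1 = 11110001 → 4-byte char #3 = F1 AC A0 93.
Offset 10: leading byte 0xF3 = 11110011 → 4-byte char #4 = F3 9B B2 9F.
Offset 14: leading byte 0xE2 = 11100010 → 3-byte char #5 = E2 97 89.
Leading byte 0xE2 = 11100010 matches 1110xxxx → 3-byte sequence.
Byte 1: 0xE2 = 11100010, payload 0010 (4 bits).
Byte 2: 0x97 = 10010111 (10xxxxxx ✓), payload 010111.
Byte 3: 0x89 = 10001001 (10xxxxxx ✓), payload 001001.
Concatenate: 0010010111001001 = 0x25C9 (16 bits → U+25C9).

U+25C9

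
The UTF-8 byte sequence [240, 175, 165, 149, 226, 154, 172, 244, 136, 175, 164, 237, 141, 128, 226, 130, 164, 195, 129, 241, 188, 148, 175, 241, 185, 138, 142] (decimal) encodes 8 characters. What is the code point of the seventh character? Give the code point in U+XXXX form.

Offset 0: leading byte 0xF0 = 11110000 → 4-byte char #1 = F0 AF A5 95.
Offset 4: leading byte 0xE2 = 11100010 → 3-byte char #2 = E2 9A AC.
Offset 7: leading byte 0xF4 = 11110100 → 4-byte char #3 = F4 88 AF A4.
Offset 11: leading byte 0xED = 11101101 → 3-byte char #4 = ED 8D 80.
Offset 14: leading byte 0xE2 = 11100010 → 3-byte char #5 = E2 82 A4.
Offset 17: leading byte 0xC3 = 11000011 → 2-byte char #6 = C3 81.
Offset 19: leading byte 0xF1 = 11110001 → 4-byte char #7 = F1 BC 94 AF.
Leading byte 0xF1 = 11110001 matches 11110xxx → 4-byte sequence.
Byte 1: 0xF1 = 11110001, payload 001 (3 bits).
Byte 2: 0xBC = 10111100 (10xxxxxx ✓), payload 111100.
Byte 3: 0x94 = 10010100 (10xxxxxx ✓), payload 010100.
Byte 4: 0xAF = 10101111 (10xxxxxx ✓), payload 101111.
Concatenate: 001111100010100101111 = 0x7C52F (21 bits → U+7C52F).

U+7C52F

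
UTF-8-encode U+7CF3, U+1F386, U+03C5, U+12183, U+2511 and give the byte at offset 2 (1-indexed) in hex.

1-indexed offset 2 is 0-indexed offset 1.
U+7CF3 → 3-byte form E7 B3 B3 at offsets 0–2.
Offset 1 falls in char 1's range; it's byte 2 of E7 B3 B3 = 0xB3.

0xB3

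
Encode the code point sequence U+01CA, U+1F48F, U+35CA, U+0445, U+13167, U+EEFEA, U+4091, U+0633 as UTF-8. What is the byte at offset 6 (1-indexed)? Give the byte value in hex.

0x8F

1-indexed offset 6 is 0-indexed offset 5.
U+01CA → 2-byte form C7 8A at offsets 0–1.
U+1F48F → 4-byte form F0 9F 92 8F at offsets 2–5.
Offset 5 falls in char 2's range; it's byte 4 of F0 9F 92 8F = 0x8F.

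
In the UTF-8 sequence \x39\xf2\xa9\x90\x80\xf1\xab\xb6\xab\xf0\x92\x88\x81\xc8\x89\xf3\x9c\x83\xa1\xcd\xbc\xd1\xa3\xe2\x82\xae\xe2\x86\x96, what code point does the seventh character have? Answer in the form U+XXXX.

Offset 0: leading byte 0x39 = 00111001 → 1-byte char #1 = 39.
Offset 1: leading byte 0xF2 = 11110010 → 4-byte char #2 = F2 A9 90 80.
Offset 5: leading byte 0xF1 = 11110001 → 4-byte char #3 = F1 AB B6 AB.
Offset 9: leading byte 0xF0 = 11110000 → 4-byte char #4 = F0 92 88 81.
Offset 13: leading byte 0xC8 = 11001000 → 2-byte char #5 = C8 89.
Offset 15: leading byte 0xF3 = 11110011 → 4-byte char #6 = F3 9C 83 A1.
Offset 19: leading byte 0xCD = 11001101 → 2-byte char #7 = CD BC.
Leading byte 0xCD = 11001101 matches 110xxxxx → 2-byte sequence.
Byte 1: 0xCD = 11001101, payload 01101 (5 bits).
Byte 2: 0xBC = 10111100 (10xxxxxx ✓), payload 111100.
Concatenate: 01101111100 = 0x37C (11 bits → U+037C).

U+037C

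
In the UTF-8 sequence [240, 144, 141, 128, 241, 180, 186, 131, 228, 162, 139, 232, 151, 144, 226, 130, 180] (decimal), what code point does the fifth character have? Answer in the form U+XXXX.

Offset 0: leading byte 0xF0 = 11110000 → 4-byte char #1 = F0 90 8D 80.
Offset 4: leading byte 0xF1 = 11110001 → 4-byte char #2 = F1 B4 BA 83.
Offset 8: leading byte 0xE4 = 11100100 → 3-byte char #3 = E4 A2 8B.
Offset 11: leading byte 0xE8 = 11101000 → 3-byte char #4 = E8 97 90.
Offset 14: leading byte 0xE2 = 11100010 → 3-byte char #5 = E2 82 B4.
Leading byte 0xE2 = 11100010 matches 1110xxxx → 3-byte sequence.
Byte 1: 0xE2 = 11100010, payload 0010 (4 bits).
Byte 2: 0x82 = 10000010 (10xxxxxx ✓), payload 000010.
Byte 3: 0xB4 = 10110100 (10xxxxxx ✓), payload 110100.
Concatenate: 0010000010110100 = 0x20B4 (16 bits → U+20B4).

U+20B4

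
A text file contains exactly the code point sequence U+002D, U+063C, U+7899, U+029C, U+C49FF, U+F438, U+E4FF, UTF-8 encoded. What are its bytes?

U+002D: 1-byte form → 2D.
U+063C: 2-byte form → D8 BC.
U+7899: 3-byte form → E7 A2 99.
U+029C: 2-byte form → CA 9C.
U+C49FF: 4-byte form → F3 84 A7 BF.
U+F438: 3-byte form → EF 90 B8.
U+E4FF: 3-byte form → EE 93 BF.
Concatenated (18 bytes): 2D D8 BC E7 A2 99 CA 9C F3 84 A7 BF EF 90 B8 EE 93 BF.

2D D8 BC E7 A2 99 CA 9C F3 84 A7 BF EF 90 B8 EE 93 BF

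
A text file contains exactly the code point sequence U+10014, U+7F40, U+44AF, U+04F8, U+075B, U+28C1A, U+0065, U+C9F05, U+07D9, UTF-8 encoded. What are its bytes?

F0 90 80 94 E7 BD 80 E4 92 AF D3 B8 DD 9B F0 A8 B0 9A 65 F3 89 BC 85 DF 99

U+10014: 4-byte form → F0 90 80 94.
U+7F40: 3-byte form → E7 BD 80.
U+44AF: 3-byte form → E4 92 AF.
U+04F8: 2-byte form → D3 B8.
U+075B: 2-byte form → DD 9B.
U+28C1A: 4-byte form → F0 A8 B0 9A.
U+0065: 1-byte form → 65.
U+C9F05: 4-byte form → F3 89 BC 85.
U+07D9: 2-byte form → DF 99.
Concatenated (25 bytes): F0 90 80 94 E7 BD 80 E4 92 AF D3 B8 DD 9B F0 A8 B0 9A 65 F3 89 BC 85 DF 99.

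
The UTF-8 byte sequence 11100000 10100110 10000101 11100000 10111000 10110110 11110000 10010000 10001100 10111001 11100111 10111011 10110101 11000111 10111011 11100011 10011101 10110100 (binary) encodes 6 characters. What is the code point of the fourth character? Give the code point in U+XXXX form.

U+7EF5

Offset 0: leading byte 0xE0 = 11100000 → 3-byte char #1 = E0 A6 85.
Offset 3: leading byte 0xE0 = 11100000 → 3-byte char #2 = E0 B8 B6.
Offset 6: leading byte 0xF0 = 11110000 → 4-byte char #3 = F0 90 8C B9.
Offset 10: leading byte 0xE7 = 11100111 → 3-byte char #4 = E7 BB B5.
Leading byte 0xE7 = 11100111 matches 1110xxxx → 3-byte sequence.
Byte 1: 0xE7 = 11100111, payload 0111 (4 bits).
Byte 2: 0xBB = 10111011 (10xxxxxx ✓), payload 111011.
Byte 3: 0xB5 = 10110101 (10xxxxxx ✓), payload 110101.
Concatenate: 0111111011110101 = 0x7EF5 (16 bits → U+7EF5).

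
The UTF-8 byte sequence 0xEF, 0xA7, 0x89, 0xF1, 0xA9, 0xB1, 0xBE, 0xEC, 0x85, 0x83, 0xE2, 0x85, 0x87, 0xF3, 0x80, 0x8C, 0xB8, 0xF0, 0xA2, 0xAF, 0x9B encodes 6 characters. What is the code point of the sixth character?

Offset 0: leading byte 0xEF = 11101111 → 3-byte char #1 = EF A7 89.
Offset 3: leading byte 0xF1 = 11110001 → 4-byte char #2 = F1 A9 B1 BE.
Offset 7: leading byte 0xEC = 11101100 → 3-byte char #3 = EC 85 83.
Offset 10: leading byte 0xE2 = 11100010 → 3-byte char #4 = E2 85 87.
Offset 13: leading byte 0xF3 = 11110011 → 4-byte char #5 = F3 80 8C B8.
Offset 17: leading byte 0xF0 = 11110000 → 4-byte char #6 = F0 A2 AF 9B.
Leading byte 0xF0 = 11110000 matches 11110xxx → 4-byte sequence.
Byte 1: 0xF0 = 11110000, payload 000 (3 bits).
Byte 2: 0xA2 = 10100010 (10xxxxxx ✓), payload 100010.
Byte 3: 0xAF = 10101111 (10xxxxxx ✓), payload 101111.
Byte 4: 0x9B = 10011011 (10xxxxxx ✓), payload 011011.
Concatenate: 000100010101111011011 = 0x22BDB (21 bits → U+22BDB).

U+22BDB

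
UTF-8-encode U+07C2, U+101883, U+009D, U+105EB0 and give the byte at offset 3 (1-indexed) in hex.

1-indexed offset 3 is 0-indexed offset 2.
U+07C2 → 2-byte form DF 82 at offsets 0–1.
U+101883 → 4-byte form F4 81 A2 83 at offsets 2–5.
Offset 2 falls in char 2's range; it's byte 1 of F4 81 A2 83 = 0xF4.

0xF4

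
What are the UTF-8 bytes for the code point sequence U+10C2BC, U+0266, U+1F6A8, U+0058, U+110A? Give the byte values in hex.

U+10C2BC: 4-byte form → F4 8C 8A BC.
U+0266: 2-byte form → C9 A6.
U+1F6A8: 4-byte form → F0 9F 9A A8.
U+0058: 1-byte form → 58.
U+110A: 3-byte form → E1 84 8A.
Concatenated (14 bytes): F4 8C 8A BC C9 A6 F0 9F 9A A8 58 E1 84 8A.

F4 8C 8A BC C9 A6 F0 9F 9A A8 58 E1 84 8A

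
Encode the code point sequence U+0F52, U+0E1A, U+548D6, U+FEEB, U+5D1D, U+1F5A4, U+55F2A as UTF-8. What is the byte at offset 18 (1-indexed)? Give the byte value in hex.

0x9F

1-indexed offset 18 is 0-indexed offset 17.
U+0F52 → 3-byte form E0 BD 92 at offsets 0–2.
U+0E1A → 3-byte form E0 B8 9A at offsets 3–5.
U+548D6 → 4-byte form F1 94 A3 96 at offsets 6–9.
U+FEEB → 3-byte form EF BB AB at offsets 10–12.
U+5D1D → 3-byte form E5 B4 9D at offsets 13–15.
U+1F5A4 → 4-byte form F0 9F 96 A4 at offsets 16–19.
Offset 17 falls in char 6's range; it's byte 2 of F0 9F 96 A4 = 0x9F.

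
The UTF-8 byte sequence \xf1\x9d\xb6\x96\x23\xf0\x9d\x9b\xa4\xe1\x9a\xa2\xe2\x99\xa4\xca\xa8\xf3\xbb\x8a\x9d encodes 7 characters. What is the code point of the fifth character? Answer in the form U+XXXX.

Offset 0: leading byte 0xF1 = 11110001 → 4-byte char #1 = F1 9D B6 96.
Offset 4: leading byte 0x23 = 00100011 → 1-byte char #2 = 23.
Offset 5: leading byte 0xF0 = 11110000 → 4-byte char #3 = F0 9D 9B A4.
Offset 9: leading byte 0xE1 = 11100001 → 3-byte char #4 = E1 9A A2.
Offset 12: leading byte 0xE2 = 11100010 → 3-byte char #5 = E2 99 A4.
Leading byte 0xE2 = 11100010 matches 1110xxxx → 3-byte sequence.
Byte 1: 0xE2 = 11100010, payload 0010 (4 bits).
Byte 2: 0x99 = 10011001 (10xxxxxx ✓), payload 011001.
Byte 3: 0xA4 = 10100100 (10xxxxxx ✓), payload 100100.
Concatenate: 0010011001100100 = 0x2664 (16 bits → U+2664).

U+2664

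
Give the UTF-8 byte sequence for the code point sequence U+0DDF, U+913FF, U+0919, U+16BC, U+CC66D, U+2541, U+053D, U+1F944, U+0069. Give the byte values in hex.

U+0DDF: 3-byte form → E0 B7 9F.
U+913FF: 4-byte form → F2 91 8F BF.
U+0919: 3-byte form → E0 A4 99.
U+16BC: 3-byte form → E1 9A BC.
U+CC66D: 4-byte form → F3 8C 99 AD.
U+2541: 3-byte form → E2 95 81.
U+053D: 2-byte form → D4 BD.
U+1F944: 4-byte form → F0 9F A5 84.
U+0069: 1-byte form → 69.
Concatenated (27 bytes): E0 B7 9F F2 91 8F BF E0 A4 99 E1 9A BC F3 8C 99 AD E2 95 81 D4 BD F0 9F A5 84 69.

E0 B7 9F F2 91 8F BF E0 A4 99 E1 9A BC F3 8C 99 AD E2 95 81 D4 BD F0 9F A5 84 69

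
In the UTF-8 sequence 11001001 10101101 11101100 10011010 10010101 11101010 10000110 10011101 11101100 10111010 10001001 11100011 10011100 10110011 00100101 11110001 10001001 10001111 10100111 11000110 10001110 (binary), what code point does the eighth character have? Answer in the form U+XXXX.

Offset 0: leading byte 0xC9 = 11001001 → 2-byte char #1 = C9 AD.
Offset 2: leading byte 0xEC = 11101100 → 3-byte char #2 = EC 9A 95.
Offset 5: leading byte 0xEA = 11101010 → 3-byte char #3 = EA 86 9D.
Offset 8: leading byte 0xEC = 11101100 → 3-byte char #4 = EC BA 89.
Offset 11: leading byte 0xE3 = 11100011 → 3-byte char #5 = E3 9C B3.
Offset 14: leading byte 0x25 = 00100101 → 1-byte char #6 = 25.
Offset 15: leading byte 0xF1 = 11110001 → 4-byte char #7 = F1 89 8F A7.
Offset 19: leading byte 0xC6 = 11000110 → 2-byte char #8 = C6 8E.
Leading byte 0xC6 = 11000110 matches 110xxxxx → 2-byte sequence.
Byte 1: 0xC6 = 11000110, payload 00110 (5 bits).
Byte 2: 0x8E = 10001110 (10xxxxxx ✓), payload 001110.
Concatenate: 00110001110 = 0x18E (11 bits → U+018E).

U+018E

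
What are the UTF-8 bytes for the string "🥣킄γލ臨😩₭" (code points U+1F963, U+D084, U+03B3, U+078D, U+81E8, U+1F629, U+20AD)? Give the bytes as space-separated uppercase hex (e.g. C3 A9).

F0 9F A5 A3 ED 82 84 CE B3 DE 8D E8 87 A8 F0 9F 98 A9 E2 82 AD

U+1F963: 4-byte form → F0 9F A5 A3.
U+D084: 3-byte form → ED 82 84.
U+03B3: 2-byte form → CE B3.
U+078D: 2-byte form → DE 8D.
U+81E8: 3-byte form → E8 87 A8.
U+1F629: 4-byte form → F0 9F 98 A9.
U+20AD: 3-byte form → E2 82 AD.
Concatenated (21 bytes): F0 9F A5 A3 ED 82 84 CE B3 DE 8D E8 87 A8 F0 9F 98 A9 E2 82 AD.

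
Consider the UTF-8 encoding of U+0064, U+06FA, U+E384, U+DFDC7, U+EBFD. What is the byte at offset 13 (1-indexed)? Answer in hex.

1-indexed offset 13 is 0-indexed offset 12.
U+0064 → 1-byte form 64 at offsets 0–0.
U+06FA → 2-byte form DB BA at offsets 1–2.
U+E384 → 3-byte form EE 8E 84 at offsets 3–5.
U+DFDC7 → 4-byte form F3 9F B7 87 at offsets 6–9.
U+EBFD → 3-byte form EE AF BD at offsets 10–12.
Offset 12 falls in char 5's range; it's byte 3 of EE AF BD = 0xBD.

0xBD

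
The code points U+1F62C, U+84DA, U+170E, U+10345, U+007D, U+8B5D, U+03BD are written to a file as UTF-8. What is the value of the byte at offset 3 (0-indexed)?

0xAC

U+1F62C → 4-byte form F0 9F 98 AC at offsets 0–3.
Offset 3 falls in char 1's range; it's byte 4 of F0 9F 98 AC = 0xAC.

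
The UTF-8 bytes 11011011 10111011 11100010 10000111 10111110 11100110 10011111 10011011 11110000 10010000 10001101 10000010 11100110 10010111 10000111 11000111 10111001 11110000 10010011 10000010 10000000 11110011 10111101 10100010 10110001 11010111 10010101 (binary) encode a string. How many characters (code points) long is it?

Byte at offset 0: 0xDB = 11011011 → 2-byte char (#1). Advance 2.
Byte at offset 2: 0xE2 = 11100010 → 3-byte char (#2). Advance 3.
Byte at offset 5: 0xE6 = 11100110 → 3-byte char (#3). Advance 3.
Byte at offset 8: 0xF0 = 11110000 → 4-byte char (#4). Advance 4.
Byte at offset 12: 0xE6 = 11100110 → 3-byte char (#5). Advance 3.
Byte at offset 15: 0xC7 = 11000111 → 2-byte char (#6). Advance 2.
Byte at offset 17: 0xF0 = 11110000 → 4-byte char (#7). Advance 4.
Byte at offset 21: 0xF3 = 11110011 → 4-byte char (#8). Advance 4.
Byte at offset 25: 0xD7 = 11010111 → 2-byte char (#9). Advance 2.
Reached end at offset 27 after 9 code points.

9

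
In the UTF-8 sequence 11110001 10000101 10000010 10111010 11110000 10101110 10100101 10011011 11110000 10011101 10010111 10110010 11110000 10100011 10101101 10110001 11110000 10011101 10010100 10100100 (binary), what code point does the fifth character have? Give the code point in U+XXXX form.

Offset 0: leading byte 0xF1 = 11110001 → 4-byte char #1 = F1 85 82 BA.
Offset 4: leading byte 0xF0 = 11110000 → 4-byte char #2 = F0 AE A5 9B.
Offset 8: leading byte 0xF0 = 11110000 → 4-byte char #3 = F0 9D 97 B2.
Offset 12: leading byte 0xF0 = 11110000 → 4-byte char #4 = F0 A3 AD B1.
Offset 16: leading byte 0xF0 = 11110000 → 4-byte char #5 = F0 9D 94 A4.
Leading byte 0xF0 = 11110000 matches 11110xxx → 4-byte sequence.
Byte 1: 0xF0 = 11110000, payload 000 (3 bits).
Byte 2: 0x9D = 10011101 (10xxxxxx ✓), payload 011101.
Byte 3: 0x94 = 10010100 (10xxxxxx ✓), payload 010100.
Byte 4: 0xA4 = 10100100 (10xxxxxx ✓), payload 100100.
Concatenate: 000011101010100100100 = 0x1D524 (21 bits → U+1D524).

U+1D524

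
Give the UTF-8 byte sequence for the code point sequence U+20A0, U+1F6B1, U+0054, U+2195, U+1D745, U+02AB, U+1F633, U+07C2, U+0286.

E2 82 A0 F0 9F 9A B1 54 E2 86 95 F0 9D 9D 85 CA AB F0 9F 98 B3 DF 82 CA 86

U+20A0: 3-byte form → E2 82 A0.
U+1F6B1: 4-byte form → F0 9F 9A B1.
U+0054: 1-byte form → 54.
U+2195: 3-byte form → E2 86 95.
U+1D745: 4-byte form → F0 9D 9D 85.
U+02AB: 2-byte form → CA AB.
U+1F633: 4-byte form → F0 9F 98 B3.
U+07C2: 2-byte form → DF 82.
U+0286: 2-byte form → CA 86.
Concatenated (25 bytes): E2 82 A0 F0 9F 9A B1 54 E2 86 95 F0 9D 9D 85 CA AB F0 9F 98 B3 DF 82 CA 86.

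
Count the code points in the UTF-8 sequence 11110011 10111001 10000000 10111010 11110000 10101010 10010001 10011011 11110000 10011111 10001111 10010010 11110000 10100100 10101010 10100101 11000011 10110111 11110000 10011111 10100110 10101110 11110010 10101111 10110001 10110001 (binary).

7

Byte at offset 0: 0xF3 = 11110011 → 4-byte char (#1). Advance 4.
Byte at offset 4: 0xF0 = 11110000 → 4-byte char (#2). Advance 4.
Byte at offset 8: 0xF0 = 11110000 → 4-byte char (#3). Advance 4.
Byte at offset 12: 0xF0 = 11110000 → 4-byte char (#4). Advance 4.
Byte at offset 16: 0xC3 = 11000011 → 2-byte char (#5). Advance 2.
Byte at offset 18: 0xF0 = 11110000 → 4-byte char (#6). Advance 4.
Byte at offset 22: 0xF2 = 11110010 → 4-byte char (#7). Advance 4.
Reached end at offset 26 after 7 code points.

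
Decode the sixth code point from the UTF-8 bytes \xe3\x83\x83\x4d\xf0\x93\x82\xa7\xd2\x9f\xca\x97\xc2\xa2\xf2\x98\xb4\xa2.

U+00A2

Offset 0: leading byte 0xE3 = 11100011 → 3-byte char #1 = E3 83 83.
Offset 3: leading byte 0x4D = 01001101 → 1-byte char #2 = 4D.
Offset 4: leading byte 0xF0 = 11110000 → 4-byte char #3 = F0 93 82 A7.
Offset 8: leading byte 0xD2 = 11010010 → 2-byte char #4 = D2 9F.
Offset 10: leading byte 0xCA = 11001010 → 2-byte char #5 = CA 97.
Offset 12: leading byte 0xC2 = 11000010 → 2-byte char #6 = C2 A2.
Leading byte 0xC2 = 11000010 matches 110xxxxx → 2-byte sequence.
Byte 1: 0xC2 = 11000010, payload 00010 (5 bits).
Byte 2: 0xA2 = 10100010 (10xxxxxx ✓), payload 100010.
Concatenate: 00010100010 = 0xA2 (11 bits → U+00A2).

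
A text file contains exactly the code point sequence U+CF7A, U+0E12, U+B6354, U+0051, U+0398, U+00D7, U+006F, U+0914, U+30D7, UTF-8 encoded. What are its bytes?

U+CF7A: 3-byte form → EC BD BA.
U+0E12: 3-byte form → E0 B8 92.
U+B6354: 4-byte form → F2 B6 8D 94.
U+0051: 1-byte form → 51.
U+0398: 2-byte form → CE 98.
U+00D7: 2-byte form → C3 97.
U+006F: 1-byte form → 6F.
U+0914: 3-byte form → E0 A4 94.
U+30D7: 3-byte form → E3 83 97.
Concatenated (22 bytes): EC BD BA E0 B8 92 F2 B6 8D 94 51 CE 98 C3 97 6F E0 A4 94 E3 83 97.

EC BD BA E0 B8 92 F2 B6 8D 94 51 CE 98 C3 97 6F E0 A4 94 E3 83 97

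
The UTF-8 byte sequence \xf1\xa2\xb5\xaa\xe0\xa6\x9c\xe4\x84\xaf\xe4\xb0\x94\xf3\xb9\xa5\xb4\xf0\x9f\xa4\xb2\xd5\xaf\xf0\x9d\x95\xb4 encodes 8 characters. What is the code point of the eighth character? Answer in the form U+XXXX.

U+1D574

Offset 0: leading byte 0xF1 = 11110001 → 4-byte char #1 = F1 A2 B5 AA.
Offset 4: leading byte 0xE0 = 11100000 → 3-byte char #2 = E0 A6 9C.
Offset 7: leading byte 0xE4 = 11100100 → 3-byte char #3 = E4 84 AF.
Offset 10: leading byte 0xE4 = 11100100 → 3-byte char #4 = E4 B0 94.
Offset 13: leading byte 0xF3 = 11110011 → 4-byte char #5 = F3 B9 A5 B4.
Offset 17: leading byte 0xF0 = 11110000 → 4-byte char #6 = F0 9F A4 B2.
Offset 21: leading byte 0xD5 = 11010101 → 2-byte char #7 = D5 AF.
Offset 23: leading byte 0xF0 = 11110000 → 4-byte char #8 = F0 9D 95 B4.
Leading byte 0xF0 = 11110000 matches 11110xxx → 4-byte sequence.
Byte 1: 0xF0 = 11110000, payload 000 (3 bits).
Byte 2: 0x9D = 10011101 (10xxxxxx ✓), payload 011101.
Byte 3: 0x95 = 10010101 (10xxxxxx ✓), payload 010101.
Byte 4: 0xB4 = 10110100 (10xxxxxx ✓), payload 110100.
Concatenate: 000011101010101110100 = 0x1D574 (21 bits → U+1D574).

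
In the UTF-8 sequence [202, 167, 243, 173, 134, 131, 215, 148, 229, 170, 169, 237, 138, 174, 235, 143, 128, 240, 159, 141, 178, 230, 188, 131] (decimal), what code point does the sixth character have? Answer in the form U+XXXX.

U+B3C0

Offset 0: leading byte 0xCA = 11001010 → 2-byte char #1 = CA A7.
Offset 2: leading byte 0xF3 = 11110011 → 4-byte char #2 = F3 AD 86 83.
Offset 6: leading byte 0xD7 = 11010111 → 2-byte char #3 = D7 94.
Offset 8: leading byte 0xE5 = 11100101 → 3-byte char #4 = E5 AA A9.
Offset 11: leading byte 0xED = 11101101 → 3-byte char #5 = ED 8A AE.
Offset 14: leading byte 0xEB = 11101011 → 3-byte char #6 = EB 8F 80.
Leading byte 0xEB = 11101011 matches 1110xxxx → 3-byte sequence.
Byte 1: 0xEB = 11101011, payload 1011 (4 bits).
Byte 2: 0x8F = 10001111 (10xxxxxx ✓), payload 001111.
Byte 3: 0x80 = 10000000 (10xxxxxx ✓), payload 000000.
Concatenate: 1011001111000000 = 0xB3C0 (16 bits → U+B3C0).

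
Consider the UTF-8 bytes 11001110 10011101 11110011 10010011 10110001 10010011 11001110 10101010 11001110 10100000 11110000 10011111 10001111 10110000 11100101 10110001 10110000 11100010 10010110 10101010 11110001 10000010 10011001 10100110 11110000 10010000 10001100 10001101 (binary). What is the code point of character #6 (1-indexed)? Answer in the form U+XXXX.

Offset 0: leading byte 0xCE = 11001110 → 2-byte char #1 = CE 9D.
Offset 2: leading byte 0xF3 = 11110011 → 4-byte char #2 = F3 93 B1 93.
Offset 6: leading byte 0xCE = 11001110 → 2-byte char #3 = CE AA.
Offset 8: leading byte 0xCE = 11001110 → 2-byte char #4 = CE A0.
Offset 10: leading byte 0xF0 = 11110000 → 4-byte char #5 = F0 9F 8F B0.
Offset 14: leading byte 0xE5 = 11100101 → 3-byte char #6 = E5 B1 B0.
Leading byte 0xE5 = 11100101 matches 1110xxxx → 3-byte sequence.
Byte 1: 0xE5 = 11100101, payload 0101 (4 bits).
Byte 2: 0xB1 = 10110001 (10xxxxxx ✓), payload 110001.
Byte 3: 0xB0 = 10110000 (10xxxxxx ✓), payload 110000.
Concatenate: 0101110001110000 = 0x5C70 (16 bits → U+5C70).

U+5C70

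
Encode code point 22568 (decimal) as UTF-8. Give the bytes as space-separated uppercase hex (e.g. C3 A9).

E5 A0 A8

U+5828 = 0x5828 = 22568 decimal. In range U+0800–U+FFFF → 3-byte form: 1110xxxx 10xxxxxx 10xxxxxx.
Binary (16 bits): 0101100000101000.
Split 4+6+6: 0101 | 100000 | 101000.
Byte 1: 11100101 = 0xE5.
Byte 2: 10100000 = 0xA0.
Byte 3: 10101000 = 0xA8.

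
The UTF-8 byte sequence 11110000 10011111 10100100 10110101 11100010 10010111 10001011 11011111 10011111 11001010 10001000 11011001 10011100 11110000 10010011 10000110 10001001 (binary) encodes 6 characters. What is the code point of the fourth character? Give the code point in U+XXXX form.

U+0288

Offset 0: leading byte 0xF0 = 11110000 → 4-byte char #1 = F0 9F A4 B5.
Offset 4: leading byte 0xE2 = 11100010 → 3-byte char #2 = E2 97 8B.
Offset 7: leading byte 0xDF = 11011111 → 2-byte char #3 = DF 9F.
Offset 9: leading byte 0xCA = 11001010 → 2-byte char #4 = CA 88.
Leading byte 0xCA = 11001010 matches 110xxxxx → 2-byte sequence.
Byte 1: 0xCA = 11001010, payload 01010 (5 bits).
Byte 2: 0x88 = 10001000 (10xxxxxx ✓), payload 001000.
Concatenate: 01010001000 = 0x288 (11 bits → U+0288).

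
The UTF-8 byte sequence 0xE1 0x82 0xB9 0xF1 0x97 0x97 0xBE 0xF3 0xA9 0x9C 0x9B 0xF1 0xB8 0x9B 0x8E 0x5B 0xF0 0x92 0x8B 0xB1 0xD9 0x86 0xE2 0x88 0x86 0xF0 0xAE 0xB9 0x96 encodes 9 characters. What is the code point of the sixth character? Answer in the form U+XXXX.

U+122F1

Offset 0: leading byte 0xE1 = 11100001 → 3-byte char #1 = E1 82 B9.
Offset 3: leading byte 0xF1 = 11110001 → 4-byte char #2 = F1 97 97 BE.
Offset 7: leading byte 0xF3 = 11110011 → 4-byte char #3 = F3 A9 9C 9B.
Offset 11: leading byte 0xF1 = 11110001 → 4-byte char #4 = F1 B8 9B 8E.
Offset 15: leading byte 0x5B = 01011011 → 1-byte char #5 = 5B.
Offset 16: leading byte 0xF0 = 11110000 → 4-byte char #6 = F0 92 8B B1.
Leading byte 0xF0 = 11110000 matches 11110xxx → 4-byte sequence.
Byte 1: 0xF0 = 11110000, payload 000 (3 bits).
Byte 2: 0x92 = 10010010 (10xxxxxx ✓), payload 010010.
Byte 3: 0x8B = 10001011 (10xxxxxx ✓), payload 001011.
Byte 4: 0xB1 = 10110001 (10xxxxxx ✓), payload 110001.
Concatenate: 000010010001011110001 = 0x122F1 (21 bits → U+122F1).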